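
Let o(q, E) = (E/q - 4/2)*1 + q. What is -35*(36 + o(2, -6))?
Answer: -1155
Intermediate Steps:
o(q, E) = -2 + q + E/q (o(q, E) = (E/q - 4*½)*1 + q = (E/q - 2)*1 + q = (-2 + E/q)*1 + q = (-2 + E/q) + q = -2 + q + E/q)
-35*(36 + o(2, -6)) = -35*(36 + (-2 + 2 - 6/2)) = -35*(36 + (-2 + 2 - 6*½)) = -35*(36 + (-2 + 2 - 3)) = -35*(36 - 3) = -35*33 = -1155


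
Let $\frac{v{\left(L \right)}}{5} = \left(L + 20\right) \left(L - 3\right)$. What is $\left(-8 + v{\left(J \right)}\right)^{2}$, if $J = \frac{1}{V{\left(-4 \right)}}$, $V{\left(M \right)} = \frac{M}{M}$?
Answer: $47524$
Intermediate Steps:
$V{\left(M \right)} = 1$
$J = 1$ ($J = 1^{-1} = 1$)
$v{\left(L \right)} = 5 \left(-3 + L\right) \left(20 + L\right)$ ($v{\left(L \right)} = 5 \left(L + 20\right) \left(L - 3\right) = 5 \left(20 + L\right) \left(-3 + L\right) = 5 \left(-3 + L\right) \left(20 + L\right)$)
$\left(-8 + v{\left(J \right)}\right)^{2} = \left(-8 + \left(-300 + 5 \cdot 1^{2} + 85 \cdot 1\right)\right)^{2} = \left(-8 + \left(-300 + 5 \cdot 1 + 85\right)\right)^{2} = \left(-8 + \left(-300 + 5 + 85\right)\right)^{2} = \left(-8 - 210\right)^{2} = \left(-218\right)^{2} = 47524$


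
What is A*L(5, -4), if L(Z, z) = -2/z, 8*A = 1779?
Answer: 1779/16 ≈ 111.19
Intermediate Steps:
A = 1779/8 (A = (1/8)*1779 = 1779/8 ≈ 222.38)
A*L(5, -4) = 1779*(-2/(-4))/8 = 1779*(-2*(-1/4))/8 = (1779/8)*(1/2) = 1779/16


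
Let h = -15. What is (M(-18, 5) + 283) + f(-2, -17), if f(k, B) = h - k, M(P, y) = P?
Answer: 252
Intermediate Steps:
f(k, B) = -15 - k
(M(-18, 5) + 283) + f(-2, -17) = (-18 + 283) + (-15 - 1*(-2)) = 265 + (-15 + 2) = 265 - 13 = 252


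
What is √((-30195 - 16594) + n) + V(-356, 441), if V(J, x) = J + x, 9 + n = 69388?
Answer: 85 + 3*√2510 ≈ 235.30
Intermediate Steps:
n = 69379 (n = -9 + 69388 = 69379)
√((-30195 - 16594) + n) + V(-356, 441) = √((-30195 - 16594) + 69379) + (-356 + 441) = √(-46789 + 69379) + 85 = √22590 + 85 = 3*√2510 + 85 = 85 + 3*√2510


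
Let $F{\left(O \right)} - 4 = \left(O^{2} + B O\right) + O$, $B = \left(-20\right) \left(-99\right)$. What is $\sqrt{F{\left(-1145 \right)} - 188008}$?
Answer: $2 i \sqrt{286306} \approx 1070.2 i$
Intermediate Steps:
$B = 1980$
$F{\left(O \right)} = 4 + O^{2} + 1981 O$ ($F{\left(O \right)} = 4 + \left(\left(O^{2} + 1980 O\right) + O\right) = 4 + \left(O^{2} + 1981 O\right) = 4 + O^{2} + 1981 O$)
$\sqrt{F{\left(-1145 \right)} - 188008} = \sqrt{\left(4 + \left(-1145\right)^{2} + 1981 \left(-1145\right)\right) - 188008} = \sqrt{\left(4 + 1311025 - 2268245\right) - 188008} = \sqrt{-957216 - 188008} = \sqrt{-1145224} = 2 i \sqrt{286306}$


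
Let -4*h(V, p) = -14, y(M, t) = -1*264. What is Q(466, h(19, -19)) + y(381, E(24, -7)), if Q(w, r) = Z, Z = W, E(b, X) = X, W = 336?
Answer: 72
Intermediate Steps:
y(M, t) = -264
Z = 336
h(V, p) = 7/2 (h(V, p) = -¼*(-14) = 7/2)
Q(w, r) = 336
Q(466, h(19, -19)) + y(381, E(24, -7)) = 336 - 264 = 72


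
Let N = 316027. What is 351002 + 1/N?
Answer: 110926109055/316027 ≈ 3.5100e+5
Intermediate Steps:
351002 + 1/N = 351002 + 1/316027 = 110926109055/316027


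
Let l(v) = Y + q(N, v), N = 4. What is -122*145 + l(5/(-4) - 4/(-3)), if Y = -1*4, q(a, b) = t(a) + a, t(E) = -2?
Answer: -17692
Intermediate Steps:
q(a, b) = -2 + a
Y = -4
l(v) = -2 (l(v) = -4 + (-2 + 4) = -4 + 2 = -2)
-122*145 + l(5/(-4) - 4/(-3)) = -122*145 - 2 = -17690 - 2 = -17692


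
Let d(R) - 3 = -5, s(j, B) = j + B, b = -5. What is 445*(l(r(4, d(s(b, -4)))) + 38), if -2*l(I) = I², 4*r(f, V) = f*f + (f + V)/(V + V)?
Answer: 1736835/128 ≈ 13569.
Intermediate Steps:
s(j, B) = B + j
d(R) = -2 (d(R) = 3 - 5 = -2)
r(f, V) = f²/4 + (V + f)/(8*V) (r(f, V) = (f*f + (f + V)/(V + V))/4 = (f² + (V + f)/((2*V)))/4 = (f² + (V + f)*(1/(2*V)))/4 = (f² + (V + f)/(2*V))/4 = f²/4 + (V + f)/(8*V))
l(I) = -I²/2
445*(l(r(4, d(s(b, -4)))) + 38) = 445*(-(4 - 2*(1 + 2*4²))²/256/2 + 38) = 445*(-(4 - 2*(1 + 2*16))²/256/2 + 38) = 445*(-(4 - 2*(1 + 32))²/256/2 + 38) = 445*(-(4 - 2*33)²/256/2 + 38) = 445*(-(4 - 66)²/256/2 + 38) = 445*(-((⅛)*(-½)*(-62))²/2 + 38) = 445*(-(31/8)²/2 + 38) = 445*(-½*961/64 + 38) = 445*(-961/128 + 38) = 445*(3903/128) = 1736835/128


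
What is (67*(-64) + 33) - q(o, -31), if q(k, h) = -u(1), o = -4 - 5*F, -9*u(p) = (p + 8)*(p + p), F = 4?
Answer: -4257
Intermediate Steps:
u(p) = -2*p*(8 + p)/9 (u(p) = -(p + 8)*(p + p)/9 = -(8 + p)*2*p/9 = -2*p*(8 + p)/9)
o = -24 (o = -4 - 5*4 = -4 - 20 = -24)
q(k, h) = 2 (q(k, h) = -(-2)*(8 + 1)/9 = -(-2)*9/9 = -1*(-2) = 2)
(67*(-64) + 33) - q(o, -31) = (67*(-64) + 33) - 1*2 = (-4288 + 33) - 2 = -4255 - 2 = -4257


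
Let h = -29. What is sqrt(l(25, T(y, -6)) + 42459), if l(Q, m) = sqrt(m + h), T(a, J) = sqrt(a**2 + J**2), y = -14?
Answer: sqrt(42459 + I*sqrt(29 - 2*sqrt(58))) ≈ 206.06 + 0.009*I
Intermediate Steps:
T(a, J) = sqrt(J**2 + a**2)
l(Q, m) = sqrt(-29 + m) (l(Q, m) = sqrt(m - 29) = sqrt(-29 + m))
sqrt(l(25, T(y, -6)) + 42459) = sqrt(sqrt(-29 + sqrt((-6)**2 + (-14)**2)) + 42459) = sqrt(sqrt(-29 + sqrt(36 + 196)) + 42459) = sqrt(sqrt(-29 + sqrt(232)) + 42459) = sqrt(sqrt(-29 + 2*sqrt(58)) + 42459) = sqrt(42459 + sqrt(-29 + 2*sqrt(58)))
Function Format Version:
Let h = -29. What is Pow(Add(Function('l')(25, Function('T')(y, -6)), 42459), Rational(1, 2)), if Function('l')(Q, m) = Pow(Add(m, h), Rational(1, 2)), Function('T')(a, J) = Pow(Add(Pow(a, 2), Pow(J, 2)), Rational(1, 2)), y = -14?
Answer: Pow(Add(42459, Mul(I, Pow(Add(29, Mul(-2, Pow(58, Rational(1, 2)))), Rational(1, 2)))), Rational(1, 2)) ≈ Add(206.06, Mul(0.0090, I))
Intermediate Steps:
Function('T')(a, J) = Pow(Add(Pow(J, 2), Pow(a, 2)), Rational(1, 2))
Function('l')(Q, m) = Pow(Add(-29, m), Rational(1, 2)) (Function('l')(Q, m) = Pow(Add(m, -29), Rational(1, 2)) = Pow(Add(-29, m), Rational(1, 2)))
Pow(Add(Function('l')(25, Function('T')(y, -6)), 42459), Rational(1, 2)) = Pow(Add(Pow(Add(-29, Pow(Add(Pow(-6, 2), Pow(-14, 2)), Rational(1, 2))), Rational(1, 2)), 42459), Rational(1, 2)) = Pow(Add(Pow(Add(-29, Pow(Add(36, 196), Rational(1, 2))), Rational(1, 2)), 42459), Rational(1, 2)) = Pow(Add(Pow(Add(-29, Pow(232, Rational(1, 2))), Rational(1, 2)), 42459), Rational(1, 2)) = Pow(Add(Pow(Add(-29, Mul(2, Pow(58, Rational(1, 2)))), Rational(1, 2)), 42459), Rational(1, 2)) = Pow(Add(42459, Pow(Add(-29, Mul(2, Pow(58, Rational(1, 2)))), Rational(1, 2))), Rational(1, 2))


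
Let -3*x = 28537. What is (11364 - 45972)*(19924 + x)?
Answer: -360326960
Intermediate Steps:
x = -28537/3 (x = -1/3*28537 = -28537/3 ≈ -9512.3)
(11364 - 45972)*(19924 + x) = (11364 - 45972)*(19924 - 28537/3) = -34608*31235/3 = -360326960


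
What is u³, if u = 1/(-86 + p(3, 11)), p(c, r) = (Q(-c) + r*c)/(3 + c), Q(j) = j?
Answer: -1/531441 ≈ -1.8817e-6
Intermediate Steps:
p(c, r) = (-c + c*r)/(3 + c) (p(c, r) = (-c + r*c)/(3 + c) = (-c + c*r)/(3 + c))
u = -1/81 (u = 1/(-86 + 3*(-1 + 11)/(3 + 3)) = 1/(-86 + 3*10/6) = 1/(-86 + 3*(⅙)*10) = 1/(-86 + 5) = 1/(-81) = -1/81 ≈ -0.012346)
u³ = (-1/81)³ = -1/531441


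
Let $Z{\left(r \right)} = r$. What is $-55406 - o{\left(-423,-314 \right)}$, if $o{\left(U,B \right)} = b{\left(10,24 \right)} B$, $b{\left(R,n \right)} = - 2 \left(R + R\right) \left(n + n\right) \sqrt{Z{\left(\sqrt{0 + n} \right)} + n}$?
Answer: $-55406 - 602880 \sqrt{24 + 2 \sqrt{6}} \approx -3.2964 \cdot 10^{6}$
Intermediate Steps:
$b{\left(R,n \right)} = - 8 R n \sqrt{n + \sqrt{n}}$ ($b{\left(R,n \right)} = - 2 \left(R + R\right) \left(n + n\right) \sqrt{\sqrt{0 + n} + n} = - 2 \cdot 2 R 2 n \sqrt{\sqrt{n} + n} = - 2 \cdot 4 R n \sqrt{n + \sqrt{n}} = - 8 R n \sqrt{n + \sqrt{n}}$)
$o{\left(U,B \right)} = - 1920 B \sqrt{24 + 2 \sqrt{6}}$ ($o{\left(U,B \right)} = \left(-8\right) 10 \cdot 24 \sqrt{24 + \sqrt{24}} B = \left(-8\right) 10 \cdot 24 \sqrt{24 + 2 \sqrt{6}} B = - 1920 \sqrt{24 + 2 \sqrt{6}} B = - 1920 B \sqrt{24 + 2 \sqrt{6}}$)
$-55406 - o{\left(-423,-314 \right)} = -55406 - \left(-1920\right) \left(-314\right) \sqrt{24 + 2 \sqrt{6}} = -55406 - 602880 \sqrt{24 + 2 \sqrt{6}}$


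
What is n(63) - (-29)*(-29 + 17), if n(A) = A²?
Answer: 3621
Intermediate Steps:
n(63) - (-29)*(-29 + 17) = 63² - (-29)*(-29 + 17) = 3969 - (-29)*(-12) = 3969 - 1*348 = 3969 - 348 = 3621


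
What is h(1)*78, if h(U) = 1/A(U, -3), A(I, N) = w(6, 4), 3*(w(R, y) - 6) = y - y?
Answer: 13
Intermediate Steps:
w(R, y) = 6 (w(R, y) = 6 + (y - y)/3 = 6 + (⅓)*0 = 6 + 0 = 6)
A(I, N) = 6
h(U) = ⅙ (h(U) = 1/6 = ⅙)
h(1)*78 = (⅙)*78 = 13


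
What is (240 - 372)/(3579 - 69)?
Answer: -22/585 ≈ -0.037607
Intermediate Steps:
(240 - 372)/(3579 - 69) = -132/3510 = -132*1/3510 = -22/585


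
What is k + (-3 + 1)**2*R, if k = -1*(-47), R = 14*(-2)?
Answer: -65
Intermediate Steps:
R = -28
k = 47
k + (-3 + 1)**2*R = 47 + (-3 + 1)**2*(-28) = 47 + (-2)**2*(-28) = 47 + 4*(-28) = 47 - 112 = -65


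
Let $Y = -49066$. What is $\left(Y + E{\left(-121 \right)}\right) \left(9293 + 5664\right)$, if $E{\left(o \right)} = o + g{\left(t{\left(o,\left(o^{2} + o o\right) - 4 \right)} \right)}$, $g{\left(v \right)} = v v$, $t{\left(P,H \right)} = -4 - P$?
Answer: $-530943586$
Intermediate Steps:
$g{\left(v \right)} = v^{2}$
$E{\left(o \right)} = o + \left(-4 - o\right)^{2}$
$\left(Y + E{\left(-121 \right)}\right) \left(9293 + 5664\right) = \left(-49066 - \left(121 - \left(4 - 121\right)^{2}\right)\right) \left(9293 + 5664\right) = \left(-49066 - \left(121 - \left(-117\right)^{2}\right)\right) 14957 = \left(-49066 + \left(-121 + 13689\right)\right) 14957 = \left(-49066 + 13568\right) 14957 = \left(-35498\right) 14957 = -530943586$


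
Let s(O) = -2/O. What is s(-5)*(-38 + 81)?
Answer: 86/5 ≈ 17.200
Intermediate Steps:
s(-5)*(-38 + 81) = (-2/(-5))*(-38 + 81) = -2*(-1/5)*43 = (2/5)*43 = 86/5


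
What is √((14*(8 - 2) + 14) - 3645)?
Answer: I*√3547 ≈ 59.557*I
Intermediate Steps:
√((14*(8 - 2) + 14) - 3645) = √((14*6 + 14) - 3645) = √((84 + 14) - 3645) = √(98 - 3645) = √(-3547) = I*√3547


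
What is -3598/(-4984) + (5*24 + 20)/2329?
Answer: 648393/829124 ≈ 0.78202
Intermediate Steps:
-3598/(-4984) + (5*24 + 20)/2329 = -3598*(-1/4984) + (120 + 20)*(1/2329) = 257/356 + 140*(1/2329) = 257/356 + 140/2329 = 648393/829124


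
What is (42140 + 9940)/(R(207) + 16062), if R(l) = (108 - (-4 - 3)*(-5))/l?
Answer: 10780560/3324907 ≈ 3.2424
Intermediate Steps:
R(l) = 73/l (R(l) = (108 - (-7)*(-5))/l = (108 - 1*35)/l = (108 - 35)/l = 73/l)
(42140 + 9940)/(R(207) + 16062) = (42140 + 9940)/(73/207 + 16062) = 52080/(73*(1/207) + 16062) = 52080/(73/207 + 16062) = 52080/(3324907/207) = 52080*(207/3324907) = 10780560/3324907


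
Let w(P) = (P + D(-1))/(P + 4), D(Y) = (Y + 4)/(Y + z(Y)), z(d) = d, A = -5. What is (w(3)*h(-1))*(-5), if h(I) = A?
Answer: 75/14 ≈ 5.3571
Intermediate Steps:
h(I) = -5
D(Y) = (4 + Y)/(2*Y) (D(Y) = (Y + 4)/(Y + Y) = (4 + Y)/((2*Y)) = (4 + Y)*(1/(2*Y)) = (4 + Y)/(2*Y))
w(P) = (-3/2 + P)/(4 + P) (w(P) = (P + (½)*(4 - 1)/(-1))/(P + 4) = (P + (½)*(-1)*3)/(4 + P) = (P - 3/2)/(4 + P) = (-3/2 + P)/(4 + P))
(w(3)*h(-1))*(-5) = (((-3/2 + 3)/(4 + 3))*(-5))*(-5) = (((3/2)/7)*(-5))*(-5) = (((⅐)*(3/2))*(-5))*(-5) = ((3/14)*(-5))*(-5) = -15/14*(-5) = 75/14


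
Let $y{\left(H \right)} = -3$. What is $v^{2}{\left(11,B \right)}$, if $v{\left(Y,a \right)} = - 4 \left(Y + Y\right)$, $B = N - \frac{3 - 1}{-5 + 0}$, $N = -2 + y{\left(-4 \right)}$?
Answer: $7744$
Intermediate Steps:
$N = -5$ ($N = -2 - 3 = -5$)
$B = - \frac{23}{5}$ ($B = -5 - \frac{3 - 1}{-5 + 0} = -5 - \frac{2}{-5} = -5 - 2 \left(- \frac{1}{5}\right) = -5 - - \frac{2}{5} = -5 + \frac{2}{5} = - \frac{23}{5} \approx -4.6$)
$v{\left(Y,a \right)} = - 8 Y$ ($v{\left(Y,a \right)} = - 4 \cdot 2 Y = - 8 Y$)
$v^{2}{\left(11,B \right)} = \left(\left(-8\right) 11\right)^{2} = \left(-88\right)^{2} = 7744$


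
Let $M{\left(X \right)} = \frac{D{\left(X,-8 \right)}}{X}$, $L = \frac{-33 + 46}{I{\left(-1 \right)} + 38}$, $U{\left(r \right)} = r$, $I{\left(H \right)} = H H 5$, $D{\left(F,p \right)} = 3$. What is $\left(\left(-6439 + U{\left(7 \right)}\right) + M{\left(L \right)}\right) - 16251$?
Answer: $- \frac{294750}{13} \approx -22673.0$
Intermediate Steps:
$I{\left(H \right)} = 5 H^{2}$ ($I{\left(H \right)} = H^{2} \cdot 5 = 5 H^{2}$)
$L = \frac{13}{43}$ ($L = \frac{-33 + 46}{5 \left(-1\right)^{2} + 38} = \frac{13}{5 \cdot 1 + 38} = \frac{13}{5 + 38} = \frac{13}{43} \approx 0.30233$)
$M{\left(X \right)} = \frac{3}{X}$
$\left(\left(-6439 + U{\left(7 \right)}\right) + M{\left(L \right)}\right) - 16251 = \left(\left(-6439 + 7\right) + \frac{3}{\frac{13}{43}}\right) - 16251 = \left(-6432 + 3 \cdot \frac{43}{13}\right) - 16251 = \left(-6432 + \frac{129}{13}\right) - 16251 = - \frac{83487}{13} - 16251 = - \frac{294750}{13}$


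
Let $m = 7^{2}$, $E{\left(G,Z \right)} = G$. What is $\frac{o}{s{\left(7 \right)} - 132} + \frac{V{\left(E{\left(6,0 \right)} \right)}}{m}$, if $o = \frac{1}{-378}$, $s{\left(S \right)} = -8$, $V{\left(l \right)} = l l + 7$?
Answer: $\frac{46441}{52920} \approx 0.87757$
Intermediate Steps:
$m = 49$
$V{\left(l \right)} = 7 + l^{2}$ ($V{\left(l \right)} = l^{2} + 7 = 7 + l^{2}$)
$o = - \frac{1}{378} \approx -0.0026455$
$\frac{o}{s{\left(7 \right)} - 132} + \frac{V{\left(E{\left(6,0 \right)} \right)}}{m} = - \frac{1}{378 \left(-8 - 132\right)} + \frac{7 + 6^{2}}{49} = - \frac{1}{378 \left(-140\right)} + \left(7 + 36\right) \frac{1}{49} = \left(- \frac{1}{378}\right) \left(- \frac{1}{140}\right) + 43 \cdot \frac{1}{49} = \frac{1}{52920} + \frac{43}{49} = \frac{46441}{52920}$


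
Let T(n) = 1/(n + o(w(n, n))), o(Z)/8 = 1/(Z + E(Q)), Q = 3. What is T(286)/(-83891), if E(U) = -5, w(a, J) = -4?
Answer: -9/215264306 ≈ -4.1809e-8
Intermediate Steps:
o(Z) = 8/(-5 + Z) (o(Z) = 8/(Z - 5) = 8/(-5 + Z))
T(n) = 1/(-8/9 + n) (T(n) = 1/(n + 8/(-5 - 4)) = 1/(n + 8/(-9)) = 1/(n + 8*(-⅑)) = 1/(n - 8/9) = 1/(-8/9 + n))
T(286)/(-83891) = (9/(-8 + 9*286))/(-83891) = (9/(-8 + 2574))*(-1/83891) = (9/2566)*(-1/83891) = -9/215264306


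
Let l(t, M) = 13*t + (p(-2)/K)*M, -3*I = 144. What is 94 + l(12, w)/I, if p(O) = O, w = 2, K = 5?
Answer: 2723/30 ≈ 90.767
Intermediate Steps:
I = -48 (I = -⅓*144 = -48)
l(t, M) = 13*t - 2*M/5 (l(t, M) = 13*t + (-2/5)*M = 13*t + (-2*⅕)*M = 13*t - 2*M/5)
94 + l(12, w)/I = 94 + (13*12 - ⅖*2)/(-48) = 94 - (156 - ⅘)/48 = 94 - 1/48*776/5 = 94 - 97/30 = 2723/30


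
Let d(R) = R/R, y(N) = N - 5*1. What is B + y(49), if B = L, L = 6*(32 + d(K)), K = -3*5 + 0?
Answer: 242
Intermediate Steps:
y(N) = -5 + N (y(N) = N - 5 = -5 + N)
K = -15 (K = -15 + 0 = -15)
d(R) = 1
L = 198 (L = 6*(32 + 1) = 6*33 = 198)
B = 198
B + y(49) = 198 + (-5 + 49) = 198 + 44 = 242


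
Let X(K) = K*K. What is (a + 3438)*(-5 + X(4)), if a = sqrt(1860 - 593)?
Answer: 37818 + 11*sqrt(1267) ≈ 38210.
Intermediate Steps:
X(K) = K**2
a = sqrt(1267) ≈ 35.595
(a + 3438)*(-5 + X(4)) = (sqrt(1267) + 3438)*(-5 + 4**2) = (3438 + sqrt(1267))*(-5 + 16) = (3438 + sqrt(1267))*11 = 37818 + 11*sqrt(1267)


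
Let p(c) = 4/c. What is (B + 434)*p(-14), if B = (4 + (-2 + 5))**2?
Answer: -138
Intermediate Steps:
B = 49 (B = (4 + 3)**2 = 7**2 = 49)
(B + 434)*p(-14) = (49 + 434)*(4/(-14)) = 483*(4*(-1/14)) = 483*(-2/7) = -138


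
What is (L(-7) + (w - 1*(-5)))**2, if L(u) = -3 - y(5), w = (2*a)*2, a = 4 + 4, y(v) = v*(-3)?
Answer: 2401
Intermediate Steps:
y(v) = -3*v
a = 8
w = 32 (w = (2*8)*2 = 16*2 = 32)
L(u) = 12 (L(u) = -3 - (-3)*5 = -3 - 1*(-15) = -3 + 15 = 12)
(L(-7) + (w - 1*(-5)))**2 = (12 + (32 - 1*(-5)))**2 = (12 + (32 + 5))**2 = (12 + 37)**2 = 49**2 = 2401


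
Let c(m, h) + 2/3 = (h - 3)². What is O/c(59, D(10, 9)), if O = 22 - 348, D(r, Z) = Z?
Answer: -489/53 ≈ -9.2264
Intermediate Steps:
c(m, h) = -⅔ + (-3 + h)² (c(m, h) = -⅔ + (h - 3)² = -⅔ + (-3 + h)²)
O = -326
O/c(59, D(10, 9)) = -326/(-⅔ + (-3 + 9)²) = -326/(-⅔ + 6²) = -326/(-⅔ + 36) = -326/(106/3) = (3/106)*(-326) = -489/53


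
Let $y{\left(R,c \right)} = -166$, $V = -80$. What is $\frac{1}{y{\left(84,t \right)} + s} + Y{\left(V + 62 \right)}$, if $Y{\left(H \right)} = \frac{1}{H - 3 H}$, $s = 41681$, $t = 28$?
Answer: $\frac{41551}{1494540} \approx 0.027802$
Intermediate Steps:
$Y{\left(H \right)} = - \frac{1}{2 H}$ ($Y{\left(H \right)} = \frac{1}{\left(-2\right) H} = - \frac{1}{2 H}$)
$\frac{1}{y{\left(84,t \right)} + s} + Y{\left(V + 62 \right)} = \frac{1}{-166 + 41681} - \frac{1}{2 \left(-80 + 62\right)} = \frac{1}{41515} - \frac{1}{2 \left(-18\right)} = \frac{1}{41515} - - \frac{1}{36} = \frac{1}{41515} + \frac{1}{36} = \frac{41551}{1494540}$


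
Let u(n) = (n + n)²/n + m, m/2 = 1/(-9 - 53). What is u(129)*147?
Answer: 2351265/31 ≈ 75847.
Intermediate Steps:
m = -1/31 (m = 2/(-9 - 53) = 2/(-62) = 2*(-1/62) = -1/31 ≈ -0.032258)
u(n) = -1/31 + 4*n (u(n) = (n + n)²/n - 1/31 = (2*n)²/n - 1/31 = (4*n²)/n - 1/31 = 4*n - 1/31 = -1/31 + 4*n)
u(129)*147 = (-1/31 + 4*129)*147 = (-1/31 + 516)*147 = (15995/31)*147 = 2351265/31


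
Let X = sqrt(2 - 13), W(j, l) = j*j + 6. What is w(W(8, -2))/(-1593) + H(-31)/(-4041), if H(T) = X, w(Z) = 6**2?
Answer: -4/177 - I*sqrt(11)/4041 ≈ -0.022599 - 0.00082074*I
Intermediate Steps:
W(j, l) = 6 + j**2 (W(j, l) = j**2 + 6 = 6 + j**2)
w(Z) = 36
X = I*sqrt(11) (X = sqrt(-11) = I*sqrt(11) ≈ 3.3166*I)
H(T) = I*sqrt(11)
w(W(8, -2))/(-1593) + H(-31)/(-4041) = 36/(-1593) + (I*sqrt(11))/(-4041) = 36*(-1/1593) + (I*sqrt(11))*(-1/4041) = -4/177 - I*sqrt(11)/4041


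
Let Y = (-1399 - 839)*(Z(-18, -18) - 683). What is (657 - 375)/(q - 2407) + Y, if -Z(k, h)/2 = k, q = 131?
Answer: 1647807927/1138 ≈ 1.4480e+6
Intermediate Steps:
Z(k, h) = -2*k
Y = 1447986 (Y = (-1399 - 839)*(-2*(-18) - 683) = -2238*(36 - 683) = -2238*(-647) = 1447986)
(657 - 375)/(q - 2407) + Y = (657 - 375)/(131 - 2407) + 1447986 = 282/(-2276) + 1447986 = 282*(-1/2276) + 1447986 = -141/1138 + 1447986 = 1647807927/1138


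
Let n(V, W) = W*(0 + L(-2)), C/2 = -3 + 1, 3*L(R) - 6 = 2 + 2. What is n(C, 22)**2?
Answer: 48400/9 ≈ 5377.8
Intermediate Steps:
L(R) = 10/3 (L(R) = 2 + (2 + 2)/3 = 2 + (1/3)*4 = 2 + 4/3 = 10/3)
C = -4 (C = 2*(-3 + 1) = 2*(-2) = -4)
n(V, W) = 10*W/3 (n(V, W) = W*(0 + 10/3) = W*(10/3) = 10*W/3)
n(C, 22)**2 = ((10/3)*22)**2 = (220/3)**2 = 48400/9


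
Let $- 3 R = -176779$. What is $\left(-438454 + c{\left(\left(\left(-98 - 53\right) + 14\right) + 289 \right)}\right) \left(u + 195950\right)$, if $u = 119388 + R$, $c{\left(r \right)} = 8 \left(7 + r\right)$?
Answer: $- \frac{490864889326}{3} \approx -1.6362 \cdot 10^{11}$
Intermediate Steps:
$R = \frac{176779}{3}$ ($R = \left(- \frac{1}{3}\right) \left(-176779\right) = \frac{176779}{3} \approx 58926.0$)
$c{\left(r \right)} = 56 + 8 r$
$u = \frac{534943}{3}$ ($u = 119388 + \frac{176779}{3} = \frac{534943}{3} \approx 1.7831 \cdot 10^{5}$)
$\left(-438454 + c{\left(\left(\left(-98 - 53\right) + 14\right) + 289 \right)}\right) \left(u + 195950\right) = \left(-438454 + \left(56 + 8 \left(\left(\left(-98 - 53\right) + 14\right) + 289\right)\right)\right) \left(\frac{534943}{3} + 195950\right) = \left(-438454 + \left(56 + 8 \left(\left(-151 + 14\right) + 289\right)\right)\right) \frac{1122793}{3} = \left(-438454 + \left(56 + 8 \left(-137 + 289\right)\right)\right) \frac{1122793}{3} = \left(-438454 + \left(56 + 8 \cdot 152\right)\right) \frac{1122793}{3} = \left(-438454 + \left(56 + 1216\right)\right) \frac{1122793}{3} = \left(-438454 + 1272\right) \frac{1122793}{3} = \left(-437182\right) \frac{1122793}{3} = - \frac{490864889326}{3}$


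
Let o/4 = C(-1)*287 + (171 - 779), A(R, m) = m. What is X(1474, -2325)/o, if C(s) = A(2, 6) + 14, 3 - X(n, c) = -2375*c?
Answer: -345117/1283 ≈ -268.99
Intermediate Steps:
X(n, c) = 3 + 2375*c (X(n, c) = 3 - (-2375)*c = 3 + 2375*c)
C(s) = 20 (C(s) = 6 + 14 = 20)
o = 20528 (o = 4*(20*287 + (171 - 779)) = 4*(5740 - 608) = 4*5132 = 20528)
X(1474, -2325)/o = (3 + 2375*(-2325))/20528 = (3 - 5521875)*(1/20528) = -5521872*1/20528 = -345117/1283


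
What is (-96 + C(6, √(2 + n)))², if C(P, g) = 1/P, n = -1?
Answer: 330625/36 ≈ 9184.0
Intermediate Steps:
(-96 + C(6, √(2 + n)))² = (-96 + 1/6)² = (-96 + ⅙)² = (-575/6)² = 330625/36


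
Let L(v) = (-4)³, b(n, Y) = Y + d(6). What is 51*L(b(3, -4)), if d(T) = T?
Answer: -3264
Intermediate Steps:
b(n, Y) = 6 + Y (b(n, Y) = Y + 6 = 6 + Y)
L(v) = -64
51*L(b(3, -4)) = 51*(-64) = -3264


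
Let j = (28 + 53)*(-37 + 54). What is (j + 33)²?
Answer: 1988100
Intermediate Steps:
j = 1377 (j = 81*17 = 1377)
(j + 33)² = (1377 + 33)² = 1410² = 1988100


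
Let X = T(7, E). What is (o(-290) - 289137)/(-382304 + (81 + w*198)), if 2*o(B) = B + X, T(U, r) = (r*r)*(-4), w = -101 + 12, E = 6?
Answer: 289354/399845 ≈ 0.72367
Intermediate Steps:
w = -89
T(U, r) = -4*r² (T(U, r) = r²*(-4) = -4*r²)
X = -144 (X = -4*6² = -4*36 = -144)
o(B) = -72 + B/2 (o(B) = (B - 144)/2 = (-144 + B)/2 = -72 + B/2)
(o(-290) - 289137)/(-382304 + (81 + w*198)) = ((-72 + (½)*(-290)) - 289137)/(-382304 + (81 - 89*198)) = ((-72 - 145) - 289137)/(-382304 + (81 - 17622)) = (-217 - 289137)/(-382304 - 17541) = -289354/(-399845) = -289354*(-1/399845) = 289354/399845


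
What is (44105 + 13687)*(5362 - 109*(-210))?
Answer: 1632739584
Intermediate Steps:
(44105 + 13687)*(5362 - 109*(-210)) = 57792*(5362 + 22890) = 57792*28252 = 1632739584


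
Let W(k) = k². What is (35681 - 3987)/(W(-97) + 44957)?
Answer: 1219/2091 ≈ 0.58297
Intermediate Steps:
(35681 - 3987)/(W(-97) + 44957) = (35681 - 3987)/((-97)² + 44957) = 31694/(9409 + 44957) = 31694/54366 = 31694*(1/54366) = 1219/2091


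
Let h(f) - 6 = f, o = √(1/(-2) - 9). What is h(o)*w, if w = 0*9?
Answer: 0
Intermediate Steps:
o = I*√38/2 (o = √(-½ - 9) = √(-19/2) = I*√38/2 ≈ 3.0822*I)
h(f) = 6 + f
w = 0
h(o)*w = (6 + I*√38/2)*0 = 0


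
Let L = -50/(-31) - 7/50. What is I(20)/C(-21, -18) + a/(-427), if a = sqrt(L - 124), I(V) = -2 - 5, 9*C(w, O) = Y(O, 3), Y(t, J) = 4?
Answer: -63/4 - I*sqrt(11774854)/132370 ≈ -15.75 - 0.025923*I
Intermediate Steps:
L = 2283/1550 (L = -50*(-1/31) - 7*1/50 = 50/31 - 7/50 = 2283/1550 ≈ 1.4729)
C(w, O) = 4/9 (C(w, O) = (1/9)*4 = 4/9)
I(V) = -7
a = I*sqrt(11774854)/310 (a = sqrt(2283/1550 - 124) = sqrt(-189917/1550) = I*sqrt(11774854)/310 ≈ 11.069*I)
I(20)/C(-21, -18) + a/(-427) = -7/4/9 + (I*sqrt(11774854)/310)/(-427) = -7*9/4 + (I*sqrt(11774854)/310)*(-1/427) = -63/4 - I*sqrt(11774854)/132370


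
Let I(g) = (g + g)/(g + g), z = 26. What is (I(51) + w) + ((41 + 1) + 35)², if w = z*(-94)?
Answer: 3486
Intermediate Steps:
I(g) = 1 (I(g) = (2*g)/((2*g)) = (2*g)*(1/(2*g)) = 1)
w = -2444 (w = 26*(-94) = -2444)
(I(51) + w) + ((41 + 1) + 35)² = (1 - 2444) + ((41 + 1) + 35)² = -2443 + (42 + 35)² = -2443 + 77² = -2443 + 5929 = 3486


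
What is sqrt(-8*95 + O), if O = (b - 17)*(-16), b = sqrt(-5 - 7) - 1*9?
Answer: 2*sqrt(-86 - 8*I*sqrt(3)) ≈ 1.4894 - 18.607*I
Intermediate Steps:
b = -9 + 2*I*sqrt(3) (b = sqrt(-12) - 9 = 2*I*sqrt(3) - 9 = -9 + 2*I*sqrt(3) ≈ -9.0 + 3.4641*I)
O = 416 - 32*I*sqrt(3) (O = ((-9 + 2*I*sqrt(3)) - 17)*(-16) = (-26 + 2*I*sqrt(3))*(-16) = 416 - 32*I*sqrt(3) ≈ 416.0 - 55.426*I)
sqrt(-8*95 + O) = sqrt(-8*95 + (416 - 32*I*sqrt(3))) = sqrt(-760 + (416 - 32*I*sqrt(3))) = sqrt(-344 - 32*I*sqrt(3))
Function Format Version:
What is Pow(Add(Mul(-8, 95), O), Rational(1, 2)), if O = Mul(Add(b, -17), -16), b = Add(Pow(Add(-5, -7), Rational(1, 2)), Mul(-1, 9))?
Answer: Mul(2, Pow(Add(-86, Mul(-8, I, Pow(3, Rational(1, 2)))), Rational(1, 2))) ≈ Add(1.4894, Mul(-18.607, I))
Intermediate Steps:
b = Add(-9, Mul(2, I, Pow(3, Rational(1, 2)))) (b = Add(Pow(-12, Rational(1, 2)), -9) = Add(Mul(2, I, Pow(3, Rational(1, 2))), -9) = Add(-9, Mul(2, I, Pow(3, Rational(1, 2)))) ≈ Add(-9.0000, Mul(3.4641, I)))
O = Add(416, Mul(-32, I, Pow(3, Rational(1, 2)))) (O = Mul(Add(Add(-9, Mul(2, I, Pow(3, Rational(1, 2)))), -17), -16) = Mul(Add(-26, Mul(2, I, Pow(3, Rational(1, 2)))), -16) = Add(416, Mul(-32, I, Pow(3, Rational(1, 2)))) ≈ Add(416.00, Mul(-55.426, I)))
Pow(Add(Mul(-8, 95), O), Rational(1, 2)) = Pow(Add(Mul(-8, 95), Add(416, Mul(-32, I, Pow(3, Rational(1, 2))))), Rational(1, 2)) = Pow(Add(-760, Add(416, Mul(-32, I, Pow(3, Rational(1, 2))))), Rational(1, 2)) = Pow(Add(-344, Mul(-32, I, Pow(3, Rational(1, 2)))), Rational(1, 2))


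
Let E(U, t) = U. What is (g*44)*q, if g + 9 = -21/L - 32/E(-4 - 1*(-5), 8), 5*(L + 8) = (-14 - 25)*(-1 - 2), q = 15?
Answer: -27960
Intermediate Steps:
L = 77/5 (L = -8 + ((-14 - 25)*(-1 - 2))/5 = -8 + (-39*(-3))/5 = -8 + (⅕)*117 = -8 + 117/5 = 77/5 ≈ 15.400)
g = -466/11 (g = -9 + (-21/77/5 - 32/(-4 - 1*(-5))) = -9 + (-21*5/77 - 32/(-4 + 5)) = -9 + (-15/11 - 32/1) = -9 + (-15/11 - 32*1) = -9 + (-15/11 - 32) = -9 - 367/11 = -466/11 ≈ -42.364)
(g*44)*q = -466/11*44*15 = -1864*15 = -27960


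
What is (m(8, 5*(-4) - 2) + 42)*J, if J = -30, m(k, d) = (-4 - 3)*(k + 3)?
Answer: 1050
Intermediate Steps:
m(k, d) = -21 - 7*k (m(k, d) = -7*(3 + k) = -21 - 7*k)
(m(8, 5*(-4) - 2) + 42)*J = ((-21 - 7*8) + 42)*(-30) = ((-21 - 56) + 42)*(-30) = (-77 + 42)*(-30) = -35*(-30) = 1050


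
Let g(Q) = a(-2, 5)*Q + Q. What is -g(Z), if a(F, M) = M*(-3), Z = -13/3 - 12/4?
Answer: -308/3 ≈ -102.67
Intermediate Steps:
Z = -22/3 (Z = -13*⅓ - 12*¼ = -13/3 - 3 = -22/3 ≈ -7.3333)
a(F, M) = -3*M
g(Q) = -14*Q (g(Q) = (-3*5)*Q + Q = -15*Q + Q = -14*Q)
-g(Z) = -(-14)*(-22)/3 = -1*308/3 = -308/3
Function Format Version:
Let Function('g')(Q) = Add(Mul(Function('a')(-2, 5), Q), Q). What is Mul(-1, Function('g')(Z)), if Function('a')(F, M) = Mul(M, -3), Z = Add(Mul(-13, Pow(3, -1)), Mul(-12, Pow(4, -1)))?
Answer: Rational(-308, 3) ≈ -102.67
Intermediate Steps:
Z = Rational(-22, 3) (Z = Add(Mul(-13, Rational(1, 3)), Mul(-12, Rational(1, 4))) = Add(Rational(-13, 3), -3) = Rational(-22, 3) ≈ -7.3333)
Function('a')(F, M) = Mul(-3, M)
Function('g')(Q) = Mul(-14, Q) (Function('g')(Q) = Add(Mul(Mul(-3, 5), Q), Q) = Add(Mul(-15, Q), Q) = Mul(-14, Q))
Mul(-1, Function('g')(Z)) = Mul(-1, Mul(-14, Rational(-22, 3))) = Mul(-1, Rational(308, 3)) = Rational(-308, 3)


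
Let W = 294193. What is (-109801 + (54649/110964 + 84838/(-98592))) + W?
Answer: 923660463533/5009232 ≈ 1.8439e+5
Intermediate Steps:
(-109801 + (54649/110964 + 84838/(-98592))) + W = (-109801 + (54649/110964 + 84838/(-98592))) + 294193 = (-109801 + (54649*(1/110964) + 84838*(-1/98592))) + 294193 = (-109801 + (7807/15852 - 3263/3792)) + 294193 = (-109801 - 1843411/5009232) + 294193 = -550020526243/5009232 + 294193 = 923660463533/5009232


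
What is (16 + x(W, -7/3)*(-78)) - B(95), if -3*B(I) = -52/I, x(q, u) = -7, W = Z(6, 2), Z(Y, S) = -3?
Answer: 160118/285 ≈ 561.82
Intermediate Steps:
W = -3
B(I) = 52/(3*I) (B(I) = -(-52)/(3*I) = 52/(3*I))
(16 + x(W, -7/3)*(-78)) - B(95) = (16 - 7*(-78)) - 52/(3*95) = (16 + 546) - 52/(3*95) = 562 - 1*52/285 = 562 - 52/285 = 160118/285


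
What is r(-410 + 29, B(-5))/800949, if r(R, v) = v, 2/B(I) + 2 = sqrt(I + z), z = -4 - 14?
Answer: -4/21625623 - 2*I*sqrt(23)/21625623 ≈ -1.8497e-7 - 4.4353e-7*I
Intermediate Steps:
z = -18
B(I) = 2/(-2 + sqrt(-18 + I)) (B(I) = 2/(-2 + sqrt(I - 18)) = 2/(-2 + sqrt(-18 + I)))
r(-410 + 29, B(-5))/800949 = (2/(-2 + sqrt(-18 - 5)))/800949 = (2/(-2 + sqrt(-23)))*(1/800949) = (2/(-2 + I*sqrt(23)))*(1/800949) = 2/(800949*(-2 + I*sqrt(23)))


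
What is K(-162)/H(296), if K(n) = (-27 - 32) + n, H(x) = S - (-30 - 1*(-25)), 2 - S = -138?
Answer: -221/145 ≈ -1.5241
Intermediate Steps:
S = 140 (S = 2 - 1*(-138) = 2 + 138 = 140)
H(x) = 145 (H(x) = 140 - (-30 - 1*(-25)) = 140 - (-30 + 25) = 140 - 1*(-5) = 140 + 5 = 145)
K(n) = -59 + n
K(-162)/H(296) = (-59 - 162)/145 = -221*1/145 = -221/145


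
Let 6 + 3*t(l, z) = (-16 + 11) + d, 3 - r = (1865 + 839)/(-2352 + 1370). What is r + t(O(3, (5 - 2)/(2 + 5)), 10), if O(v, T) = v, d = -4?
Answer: 370/491 ≈ 0.75356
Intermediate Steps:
r = 2825/491 (r = 3 - (1865 + 839)/(-2352 + 1370) = 3 - 2704/(-982) = 3 - 2704*(-1)/982 = 3 - 1*(-1352/491) = 3 + 1352/491 = 2825/491 ≈ 5.7536)
t(l, z) = -5 (t(l, z) = -2 + ((-16 + 11) - 4)/3 = -2 + (-5 - 4)/3 = -2 + (⅓)*(-9) = -2 - 3 = -5)
r + t(O(3, (5 - 2)/(2 + 5)), 10) = 2825/491 - 5 = 370/491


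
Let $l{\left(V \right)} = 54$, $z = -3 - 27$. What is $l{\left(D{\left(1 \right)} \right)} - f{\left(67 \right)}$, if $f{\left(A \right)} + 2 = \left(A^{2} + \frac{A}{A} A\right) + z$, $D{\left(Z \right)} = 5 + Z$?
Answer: $-4470$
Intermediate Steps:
$z = -30$ ($z = -3 - 27 = -30$)
$f{\left(A \right)} = -32 + A + A^{2}$ ($f{\left(A \right)} = -2 - \left(30 - A^{2} - \frac{A}{A} A\right) = -2 - \left(30 - A - A^{2}\right) = -2 + \left(-30 + A + A^{2}\right) = -32 + A + A^{2}$)
$l{\left(D{\left(1 \right)} \right)} - f{\left(67 \right)} = 54 - \left(-32 + 67 + 67^{2}\right) = 54 - \left(-32 + 67 + 4489\right) = 54 - 4524 = -4470$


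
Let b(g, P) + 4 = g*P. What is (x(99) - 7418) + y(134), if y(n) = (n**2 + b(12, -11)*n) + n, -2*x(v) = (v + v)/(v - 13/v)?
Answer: -73928777/9788 ≈ -7553.0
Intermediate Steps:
x(v) = -v/(v - 13/v) (x(v) = -(v + v)/(2*(v - 13/v)) = -2*v/(2*(v - 13/v)) = -v/(v - 13/v))
b(g, P) = -4 + P*g (b(g, P) = -4 + g*P = -4 + P*g)
y(n) = n**2 - 135*n (y(n) = (n**2 + (-4 - 11*12)*n) + n = (n**2 + (-4 - 132)*n) + n = (n**2 - 136*n) + n = n**2 - 135*n)
(x(99) - 7418) + y(134) = (-1*99**2/(-13 + 99**2) - 7418) + 134*(-135 + 134) = (-1*9801/(-13 + 9801) - 7418) + 134*(-1) = (-1*9801/9788 - 7418) - 134 = (-1*9801*1/9788 - 7418) - 134 = (-9801/9788 - 7418) - 134 = -72617185/9788 - 134 = -73928777/9788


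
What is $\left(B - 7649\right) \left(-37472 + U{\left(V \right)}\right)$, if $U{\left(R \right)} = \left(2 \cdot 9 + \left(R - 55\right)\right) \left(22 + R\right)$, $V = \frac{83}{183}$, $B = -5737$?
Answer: $\frac{5721983129600}{11163} \approx 5.1258 \cdot 10^{8}$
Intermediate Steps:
$V = \frac{83}{183}$ ($V = 83 \cdot \frac{1}{183} = \frac{83}{183} \approx 0.45355$)
$U{\left(R \right)} = \left(-37 + R\right) \left(22 + R\right)$ ($U{\left(R \right)} = \left(18 + \left(-55 + R\right)\right) \left(22 + R\right) = \left(-37 + R\right) \left(22 + R\right)$)
$\left(B - 7649\right) \left(-37472 + U{\left(V \right)}\right) = \left(-5737 - 7649\right) \left(-37472 - \left(\frac{50069}{61} - \frac{6889}{33489}\right)\right) = - 13386 \left(-37472 - \frac{27480992}{33489}\right) = \left(-13386\right) \left(- \frac{1282380800}{33489}\right) = \frac{5721983129600}{11163}$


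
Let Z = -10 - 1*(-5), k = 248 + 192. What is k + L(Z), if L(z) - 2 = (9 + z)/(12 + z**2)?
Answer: 16358/37 ≈ 442.11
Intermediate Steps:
k = 440
Z = -5 (Z = -10 + 5 = -5)
L(z) = 2 + (9 + z)/(12 + z**2)
k + L(Z) = 440 + (33 - 5 + 2*(-5)**2)/(12 + (-5)**2) = 440 + (33 - 5 + 2*25)/(12 + 25) = 440 + (33 - 5 + 50)/37 = 440 + (1/37)*78 = 440 + 78/37 = 16358/37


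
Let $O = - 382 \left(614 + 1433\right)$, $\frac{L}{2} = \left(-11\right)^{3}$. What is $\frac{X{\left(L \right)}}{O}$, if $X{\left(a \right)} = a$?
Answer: $\frac{1331}{390977} \approx 0.0034043$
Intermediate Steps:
$L = -2662$ ($L = 2 \left(-11\right)^{3} = 2 \left(-1331\right) = -2662$)
$O = -781954$ ($O = \left(-382\right) 2047 = -781954$)
$\frac{X{\left(L \right)}}{O} = - \frac{2662}{-781954} = \left(-2662\right) \left(- \frac{1}{781954}\right) = \frac{1331}{390977}$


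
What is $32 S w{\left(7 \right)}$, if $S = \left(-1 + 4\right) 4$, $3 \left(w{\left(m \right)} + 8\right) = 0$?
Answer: $-3072$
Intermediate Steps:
$w{\left(m \right)} = -8$ ($w{\left(m \right)} = -8 + \frac{1}{3} \cdot 0 = -8 + 0 = -8$)
$S = 12$ ($S = 3 \cdot 4 = 12$)
$32 S w{\left(7 \right)} = 32 \cdot 12 \left(-8\right) = 384 \left(-8\right) = -3072$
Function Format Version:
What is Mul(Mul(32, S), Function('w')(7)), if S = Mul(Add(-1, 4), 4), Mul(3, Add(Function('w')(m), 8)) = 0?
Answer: -3072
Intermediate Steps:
Function('w')(m) = -8 (Function('w')(m) = Add(-8, Mul(Rational(1, 3), 0)) = Add(-8, 0) = -8)
S = 12 (S = Mul(3, 4) = 12)
Mul(Mul(32, S), Function('w')(7)) = Mul(Mul(32, 12), -8) = Mul(384, -8) = -3072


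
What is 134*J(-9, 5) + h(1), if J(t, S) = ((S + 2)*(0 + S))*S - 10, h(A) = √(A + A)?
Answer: 22110 + √2 ≈ 22111.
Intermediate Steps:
h(A) = √2*√A (h(A) = √(2*A) = √2*√A)
J(t, S) = -10 + S²*(2 + S) (J(t, S) = ((2 + S)*S)*S - 10 = (S*(2 + S))*S - 10 = S²*(2 + S) - 10 = -10 + S²*(2 + S))
134*J(-9, 5) + h(1) = 134*(-10 + 5³ + 2*5²) + √2*√1 = 134*(-10 + 125 + 2*25) + √2*1 = 134*(-10 + 125 + 50) + √2 = 134*165 + √2 = 22110 + √2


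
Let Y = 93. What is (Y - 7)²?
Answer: 7396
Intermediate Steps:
(Y - 7)² = (93 - 7)² = 86² = 7396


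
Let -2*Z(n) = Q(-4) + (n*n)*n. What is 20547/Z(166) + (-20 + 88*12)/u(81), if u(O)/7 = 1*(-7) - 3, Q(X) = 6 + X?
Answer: -56450587/3811915 ≈ -14.809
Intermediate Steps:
u(O) = -70 (u(O) = 7*(1*(-7) - 3) = 7*(-7 - 3) = 7*(-10) = -70)
Z(n) = -1 - n³/2 (Z(n) = -((6 - 4) + (n*n)*n)/2 = -(2 + n²*n)/2 = -(2 + n³)/2 = -1 - n³/2)
20547/Z(166) + (-20 + 88*12)/u(81) = 20547/(-1 - ½*166³) + (-20 + 88*12)/(-70) = 20547/(-1 - ½*4574296) + (-20 + 1056)*(-1/70) = 20547/(-1 - 2287148) + 1036*(-1/70) = 20547/(-2287149) - 74/5 = 20547*(-1/2287149) - 74/5 = -6849/762383 - 74/5 = -56450587/3811915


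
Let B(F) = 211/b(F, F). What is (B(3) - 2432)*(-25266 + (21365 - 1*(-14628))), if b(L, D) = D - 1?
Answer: -49912731/2 ≈ -2.4956e+7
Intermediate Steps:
b(L, D) = -1 + D
B(F) = 211/(-1 + F)
(B(3) - 2432)*(-25266 + (21365 - 1*(-14628))) = (211/(-1 + 3) - 2432)*(-25266 + (21365 - 1*(-14628))) = (211/2 - 2432)*(-25266 + (21365 + 14628)) = (211*(½) - 2432)*(-25266 + 35993) = (211/2 - 2432)*10727 = -4653/2*10727 = -49912731/2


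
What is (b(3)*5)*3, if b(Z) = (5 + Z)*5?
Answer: 600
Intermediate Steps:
b(Z) = 25 + 5*Z
(b(3)*5)*3 = ((25 + 5*3)*5)*3 = ((25 + 15)*5)*3 = (40*5)*3 = 200*3 = 600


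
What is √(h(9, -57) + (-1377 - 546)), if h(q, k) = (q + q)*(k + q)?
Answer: I*√2787 ≈ 52.792*I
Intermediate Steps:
h(q, k) = 2*q*(k + q) (h(q, k) = (2*q)*(k + q) = 2*q*(k + q))
√(h(9, -57) + (-1377 - 546)) = √(2*9*(-57 + 9) + (-1377 - 546)) = √(2*9*(-48) - 1923) = √(-864 - 1923) = √(-2787) = I*√2787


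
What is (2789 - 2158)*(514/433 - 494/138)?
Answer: -45107035/29877 ≈ -1509.8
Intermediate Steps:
(2789 - 2158)*(514/433 - 494/138) = 631*(514*(1/433) - 494*1/138) = 631*(514/433 - 247/69) = 631*(-71485/29877) = -45107035/29877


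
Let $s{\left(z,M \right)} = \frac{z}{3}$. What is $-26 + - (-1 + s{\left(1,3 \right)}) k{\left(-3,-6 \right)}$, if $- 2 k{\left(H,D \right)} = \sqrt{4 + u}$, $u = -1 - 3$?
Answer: $-26$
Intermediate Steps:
$u = -4$
$s{\left(z,M \right)} = \frac{z}{3}$ ($s{\left(z,M \right)} = z \frac{1}{3} = \frac{z}{3}$)
$k{\left(H,D \right)} = 0$ ($k{\left(H,D \right)} = - \frac{\sqrt{4 - 4}}{2} = - \frac{\sqrt{0}}{2} = \left(- \frac{1}{2}\right) 0 = 0$)
$-26 + - (-1 + s{\left(1,3 \right)}) k{\left(-3,-6 \right)} = -26 + - (-1 + \frac{1}{3} \cdot 1) 0 = -26 + - (-1 + \frac{1}{3}) 0 = -26 + \left(-1\right) \left(- \frac{2}{3}\right) 0 = -26 + \frac{2}{3} \cdot 0 = -26 + 0 = -26$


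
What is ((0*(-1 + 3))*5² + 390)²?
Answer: 152100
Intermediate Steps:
((0*(-1 + 3))*5² + 390)² = ((0*2)*25 + 390)² = (0*25 + 390)² = (0 + 390)² = 390² = 152100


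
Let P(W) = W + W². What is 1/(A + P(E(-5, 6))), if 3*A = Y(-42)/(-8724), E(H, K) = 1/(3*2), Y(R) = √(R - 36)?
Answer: 133189308/25897999 + 26172*I*√78/25897999 ≈ 5.1428 + 0.0089252*I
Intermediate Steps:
Y(R) = √(-36 + R)
E(H, K) = ⅙ (E(H, K) = 1/6 = ⅙)
A = -I*√78/26172 (A = (√(-36 - 42)/(-8724))/3 = (√(-78)*(-1/8724))/3 = ((I*√78)*(-1/8724))/3 = (-I*√78/8724)/3 = -I*√78/26172 ≈ -0.00033745*I)
1/(A + P(E(-5, 6))) = 1/(-I*√78/26172 + (1 + ⅙)/6) = 1/(-I*√78/26172 + (⅙)*(7/6)) = 1/(-I*√78/26172 + 7/36) = 1/(7/36 - I*√78/26172)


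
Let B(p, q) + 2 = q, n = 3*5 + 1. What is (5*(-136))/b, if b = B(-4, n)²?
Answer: -170/49 ≈ -3.4694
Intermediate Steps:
n = 16 (n = 15 + 1 = 16)
B(p, q) = -2 + q
b = 196 (b = (-2 + 16)² = 14² = 196)
(5*(-136))/b = (5*(-136))/196 = -680*1/196 = -170/49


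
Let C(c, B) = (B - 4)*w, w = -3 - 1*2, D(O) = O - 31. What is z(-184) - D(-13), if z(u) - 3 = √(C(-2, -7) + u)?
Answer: 47 + I*√129 ≈ 47.0 + 11.358*I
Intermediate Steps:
D(O) = -31 + O
w = -5 (w = -3 - 2 = -5)
C(c, B) = 20 - 5*B (C(c, B) = (B - 4)*(-5) = (-4 + B)*(-5) = 20 - 5*B)
z(u) = 3 + √(55 + u) (z(u) = 3 + √((20 - 5*(-7)) + u) = 3 + √((20 + 35) + u) = 3 + √(55 + u))
z(-184) - D(-13) = (3 + √(55 - 184)) - (-31 - 13) = (3 + √(-129)) - 1*(-44) = (3 + I*√129) + 44 = 47 + I*√129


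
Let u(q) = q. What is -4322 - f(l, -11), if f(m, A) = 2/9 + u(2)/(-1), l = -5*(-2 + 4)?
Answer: -38882/9 ≈ -4320.2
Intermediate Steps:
l = -10 (l = -5*2 = -10)
f(m, A) = -16/9 (f(m, A) = 2/9 + 2/(-1) = 2*(1/9) + 2*(-1) = 2/9 - 2 = -16/9)
-4322 - f(l, -11) = -4322 - 1*(-16/9) = -4322 + 16/9 = -38882/9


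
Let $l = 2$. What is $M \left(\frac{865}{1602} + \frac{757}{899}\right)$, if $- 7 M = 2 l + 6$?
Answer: $- \frac{9951745}{5040693} \approx -1.9743$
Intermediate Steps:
$M = - \frac{10}{7}$ ($M = - \frac{2 \cdot 2 + 6}{7} = - \frac{4 + 6}{7} = \left(- \frac{1}{7}\right) 10 = - \frac{10}{7} \approx -1.4286$)
$M \left(\frac{865}{1602} + \frac{757}{899}\right) = - \frac{10 \left(\frac{865}{1602} + \frac{757}{899}\right)}{7} = \left(- \frac{10}{7}\right) \frac{1990349}{1440198} = - \frac{9951745}{5040693}$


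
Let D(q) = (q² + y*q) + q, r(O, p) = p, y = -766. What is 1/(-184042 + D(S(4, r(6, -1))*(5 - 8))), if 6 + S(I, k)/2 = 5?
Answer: -1/188596 ≈ -5.3023e-6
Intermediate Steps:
S(I, k) = -2 (S(I, k) = -12 + 2*5 = -12 + 10 = -2)
D(q) = q² - 765*q (D(q) = (q² - 766*q) + q = q² - 765*q)
1/(-184042 + D(S(4, r(6, -1))*(5 - 8))) = 1/(-184042 + (-2*(5 - 8))*(-765 - 2*(5 - 8))) = 1/(-184042 + (-2*(-3))*(-765 - 2*(-3))) = 1/(-184042 + 6*(-765 + 6)) = 1/(-184042 + 6*(-759)) = 1/(-184042 - 4554) = 1/(-188596) = -1/188596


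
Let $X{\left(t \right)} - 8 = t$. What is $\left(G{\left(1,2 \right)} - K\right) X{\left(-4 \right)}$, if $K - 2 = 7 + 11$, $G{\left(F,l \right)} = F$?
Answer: $-76$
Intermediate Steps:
$X{\left(t \right)} = 8 + t$
$K = 20$ ($K = 2 + \left(7 + 11\right) = 2 + 18 = 20$)
$\left(G{\left(1,2 \right)} - K\right) X{\left(-4 \right)} = \left(1 - 20\right) \left(8 - 4\right) = \left(1 - 20\right) 4 = \left(-19\right) 4 = -76$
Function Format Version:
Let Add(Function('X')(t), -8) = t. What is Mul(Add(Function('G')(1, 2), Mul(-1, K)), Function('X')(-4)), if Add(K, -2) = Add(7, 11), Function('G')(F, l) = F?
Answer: -76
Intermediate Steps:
Function('X')(t) = Add(8, t)
K = 20 (K = Add(2, Add(7, 11)) = Add(2, 18) = 20)
Mul(Add(Function('G')(1, 2), Mul(-1, K)), Function('X')(-4)) = Mul(Add(1, Mul(-1, 20)), Add(8, -4)) = Mul(Add(1, -20), 4) = Mul(-19, 4) = -76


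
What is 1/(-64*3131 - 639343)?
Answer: -1/839727 ≈ -1.1909e-6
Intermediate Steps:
1/(-64*3131 - 639343) = 1/(-200384 - 639343) = 1/(-839727) = -1/839727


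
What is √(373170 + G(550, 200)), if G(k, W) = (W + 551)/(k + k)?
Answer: √4515365261/110 ≈ 610.88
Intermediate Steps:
G(k, W) = (551 + W)/(2*k) (G(k, W) = (551 + W)/((2*k)) = (551 + W)*(1/(2*k)) = (551 + W)/(2*k))
√(373170 + G(550, 200)) = √(373170 + (½)*(551 + 200)/550) = √(373170 + (½)*(1/550)*751) = √(373170 + 751/1100) = √(410487751/1100) = √4515365261/110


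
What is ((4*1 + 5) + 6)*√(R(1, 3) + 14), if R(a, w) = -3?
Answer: 15*√11 ≈ 49.749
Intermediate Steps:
((4*1 + 5) + 6)*√(R(1, 3) + 14) = ((4*1 + 5) + 6)*√(-3 + 14) = ((4 + 5) + 6)*√11 = (9 + 6)*√11 = 15*√11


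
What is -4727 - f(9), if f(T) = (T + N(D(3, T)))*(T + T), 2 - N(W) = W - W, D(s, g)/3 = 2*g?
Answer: -4925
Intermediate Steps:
D(s, g) = 6*g (D(s, g) = 3*(2*g) = 6*g)
N(W) = 2 (N(W) = 2 - (W - W) = 2 - 1*0 = 2 + 0 = 2)
f(T) = 2*T*(2 + T) (f(T) = (T + 2)*(T + T) = (2 + T)*(2*T) = 2*T*(2 + T))
-4727 - f(9) = -4727 - 2*9*(2 + 9) = -4727 - 2*9*11 = -4727 - 1*198 = -4727 - 198 = -4925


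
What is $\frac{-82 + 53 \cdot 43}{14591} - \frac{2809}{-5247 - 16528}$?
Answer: $\frac{88825794}{317719025} \approx 0.27957$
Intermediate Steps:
$\frac{-82 + 53 \cdot 43}{14591} - \frac{2809}{-5247 - 16528} = \left(-82 + 2279\right) \frac{1}{14591} - \frac{2809}{-21775} = 2197 \cdot \frac{1}{14591} - - \frac{2809}{21775} = \frac{2197}{14591} + \frac{2809}{21775} = \frac{88825794}{317719025}$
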